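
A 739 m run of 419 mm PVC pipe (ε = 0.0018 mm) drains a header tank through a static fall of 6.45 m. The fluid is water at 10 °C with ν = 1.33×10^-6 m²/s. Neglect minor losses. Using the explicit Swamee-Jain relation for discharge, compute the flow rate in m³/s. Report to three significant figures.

Q ≈ 0.333 m³/s

Swamee-Jain (Type II): Q = -0.965·√(gD⁵h_f/L)·ln[ε/(3.7D) + √(3.17ν²L/(gD³h_f))]
√(gD⁵h_f/L) = √(9.81·0.419⁵·6.45/739) = 0.03325
ε/(3.7D) = 1.16×10^-6; √(3.17ν²L/(gD³h_f)) = 2.98×10^-5
Q = -0.965·0.03325·ln(3.100×10^-5) = 0.3331 m³/s
Check: V = 2.42 m/s, Re = 7.61×10^5, f = 0.01225, h_f = 6.43 m ≈ 6.45 m ✓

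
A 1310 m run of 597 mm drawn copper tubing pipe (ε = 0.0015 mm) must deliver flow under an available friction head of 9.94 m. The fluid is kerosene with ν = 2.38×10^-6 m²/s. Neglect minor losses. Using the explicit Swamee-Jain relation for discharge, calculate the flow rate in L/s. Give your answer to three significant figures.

Q ≈ 745 L/s

Swamee-Jain (Type II): Q = -0.965·√(gD⁵h_f/L)·ln[ε/(3.7D) + √(3.17ν²L/(gD³h_f))]
√(gD⁵h_f/L) = √(9.81·0.597⁵·9.94/1310) = 0.07513
ε/(3.7D) = 6.79×10^-7; √(3.17ν²L/(gD³h_f)) = 3.37×10^-5
Q = -0.965·0.07513·ln(3.435×10^-5) = 0.7453 m³/s
Check: V = 2.66 m/s, Re = 6.68×10^5, f = 0.01249, h_f = 9.90 m ≈ 9.94 m ✓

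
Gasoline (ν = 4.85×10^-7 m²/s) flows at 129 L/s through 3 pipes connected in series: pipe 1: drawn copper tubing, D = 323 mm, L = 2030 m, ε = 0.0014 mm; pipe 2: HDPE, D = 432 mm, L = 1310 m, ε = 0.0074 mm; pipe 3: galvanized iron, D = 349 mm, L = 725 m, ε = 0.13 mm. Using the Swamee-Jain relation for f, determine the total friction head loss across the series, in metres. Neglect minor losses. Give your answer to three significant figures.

H ≈ 13.9 m

Pipe 1: V = 1.574 m/s, Re = 1.05×10^6, ε/D = 4.33×10^-6, f = 0.01163, h_1 = f(L/D)V²/2g = 9.231 m
Pipe 2: V = 0.8801 m/s, Re = 7.84×10^5, ε/D = 1.71×10^-5, f = 0.01245, h_2 = f(L/D)V²/2g = 1.491 m
Pipe 3: V = 1.348 m/s, Re = 9.70×10^5, ε/D = 3.72×10^-4, f = 0.01639, h_3 = f(L/D)V²/2g = 3.155 m
Series → Q common, losses add: H = Σh = 13.88 m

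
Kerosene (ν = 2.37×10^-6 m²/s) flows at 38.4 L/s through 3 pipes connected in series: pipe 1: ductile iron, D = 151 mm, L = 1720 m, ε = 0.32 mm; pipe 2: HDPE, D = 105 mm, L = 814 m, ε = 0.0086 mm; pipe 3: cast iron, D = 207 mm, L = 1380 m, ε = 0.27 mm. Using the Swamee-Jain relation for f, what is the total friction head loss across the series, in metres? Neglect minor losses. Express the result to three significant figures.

Pipe 1: V = 2.144 m/s, Re = 1.37×10^5, ε/D = 0.00212, f = 0.02521, h_1 = f(L/D)V²/2g = 67.31 m
Pipe 2: V = 4.435 m/s, Re = 1.96×10^5, ε/D = 8.19×10^-5, f = 0.01629, h_2 = f(L/D)V²/2g = 126.6 m
Pipe 3: V = 1.141 m/s, Re = 9.97×10^4, ε/D = 0.00130, f = 0.02335, h_3 = f(L/D)V²/2g = 10.33 m
Series → Q common, losses add: H = Σh = 204.2 m

H ≈ 204 m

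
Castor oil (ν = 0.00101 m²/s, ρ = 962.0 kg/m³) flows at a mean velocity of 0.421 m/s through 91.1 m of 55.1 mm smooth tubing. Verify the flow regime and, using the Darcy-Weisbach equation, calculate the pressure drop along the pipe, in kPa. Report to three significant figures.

Re = VD/ν = 0.421·0.05510/0.00101 = 23.0 → laminar (Re < 2300)
f = 64/Re = 2.787
h_f = f(L/D)V²/(2g) = 2.787·(91.1/0.05510)·0.421²/(2·9.81) = 41.62 m
Δp = ρg·h_f = 962.0·9.81·41.62 = 392.8 kPa

Δp ≈ 393 kPa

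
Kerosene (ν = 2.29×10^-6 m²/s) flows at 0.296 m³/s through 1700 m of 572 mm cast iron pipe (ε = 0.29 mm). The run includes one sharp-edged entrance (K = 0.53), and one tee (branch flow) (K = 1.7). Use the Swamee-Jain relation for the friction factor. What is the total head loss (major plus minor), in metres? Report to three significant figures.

V = 4Q/(πD²) = 1.152 m/s; V²/2g = 0.06763 m
Re = 2.88×10^5, ε/D = 5.07×10^-4 → f = 0.01842 (Swamee-Jain)
Major: h_f = f(L/D)·V²/2g = 0.01842·2972·0.06763 = 3.703 m
Minor: ΣK = 2.23; h_m = ΣK·V²/2g = 0.1508 m
Total H_L = 3.703 + 0.1508 = 3.854 m

H_L ≈ 3.85 m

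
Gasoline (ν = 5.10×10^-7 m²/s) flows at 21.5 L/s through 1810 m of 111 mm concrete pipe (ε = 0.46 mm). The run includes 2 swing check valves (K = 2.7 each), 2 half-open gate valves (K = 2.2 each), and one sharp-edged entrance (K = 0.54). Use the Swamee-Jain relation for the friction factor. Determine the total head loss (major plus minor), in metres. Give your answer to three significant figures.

H_L ≈ 122 m

V = 4Q/(πD²) = 2.222 m/s; V²/2g = 0.2516 m
Re = 4.84×10^5, ε/D = 0.00414 → f = 0.02904 (Swamee-Jain)
Major: h_f = f(L/D)·V²/2g = 0.02904·16306·0.2516 = 119.1 m
Minor: ΣK = 10.3; h_m = ΣK·V²/2g = 2.602 m
Total H_L = 119.1 + 2.602 = 121.7 m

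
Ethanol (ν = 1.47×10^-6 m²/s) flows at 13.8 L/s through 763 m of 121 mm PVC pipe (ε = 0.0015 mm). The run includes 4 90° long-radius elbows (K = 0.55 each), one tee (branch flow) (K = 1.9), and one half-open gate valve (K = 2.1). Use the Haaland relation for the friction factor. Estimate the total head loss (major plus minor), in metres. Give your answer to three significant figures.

H_L ≈ 8.75 m

V = 4Q/(πD²) = 1.200 m/s; V²/2g = 0.07341 m
Re = 9.88×10^4, ε/D = 1.24×10^-5 → f = 0.01792 (Haaland)
Major: h_f = f(L/D)·V²/2g = 0.01792·6306·0.07341 = 8.293 m
Minor: ΣK = 6.20; h_m = ΣK·V²/2g = 0.4551 m
Total H_L = 8.293 + 0.4551 = 8.748 m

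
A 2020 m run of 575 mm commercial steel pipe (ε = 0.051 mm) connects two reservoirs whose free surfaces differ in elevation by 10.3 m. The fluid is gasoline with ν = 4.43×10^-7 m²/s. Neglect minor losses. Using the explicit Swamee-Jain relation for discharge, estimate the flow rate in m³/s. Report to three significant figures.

Q ≈ 0.560 m³/s

Swamee-Jain (Type II): Q = -0.965·√(gD⁵h_f/L)·ln[ε/(3.7D) + √(3.17ν²L/(gD³h_f))]
√(gD⁵h_f/L) = √(9.81·0.575⁵·10.3/2020) = 0.05607
ε/(3.7D) = 2.40×10^-5; √(3.17ν²L/(gD³h_f)) = 8.09×10^-6
Q = -0.965·0.05607·ln(3.206×10^-5) = 0.5599 m³/s
Check: V = 2.16 m/s, Re = 2.80×10^6, f = 0.01245, h_f = 10.4 m ≈ 10.3 m ✓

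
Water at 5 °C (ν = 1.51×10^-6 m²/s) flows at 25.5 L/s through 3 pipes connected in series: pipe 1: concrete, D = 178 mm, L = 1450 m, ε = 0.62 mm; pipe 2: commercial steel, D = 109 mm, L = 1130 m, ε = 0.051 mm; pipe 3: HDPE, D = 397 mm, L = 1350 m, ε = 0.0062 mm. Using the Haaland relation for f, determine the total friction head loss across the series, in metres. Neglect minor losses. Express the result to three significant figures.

H ≈ 85.4 m

Pipe 1: V = 1.025 m/s, Re = 1.21×10^5, ε/D = 0.00348, f = 0.02824, h_1 = f(L/D)V²/2g = 12.31 m
Pipe 2: V = 2.733 m/s, Re = 1.97×10^5, ε/D = 4.68×10^-4, f = 0.01849, h_2 = f(L/D)V²/2g = 72.96 m
Pipe 3: V = 0.2060 m/s, Re = 5.42×10^4, ε/D = 1.56×10^-5, f = 0.02038, h_3 = f(L/D)V²/2g = 0.1499 m
Series → Q common, losses add: H = Σh = 85.42 m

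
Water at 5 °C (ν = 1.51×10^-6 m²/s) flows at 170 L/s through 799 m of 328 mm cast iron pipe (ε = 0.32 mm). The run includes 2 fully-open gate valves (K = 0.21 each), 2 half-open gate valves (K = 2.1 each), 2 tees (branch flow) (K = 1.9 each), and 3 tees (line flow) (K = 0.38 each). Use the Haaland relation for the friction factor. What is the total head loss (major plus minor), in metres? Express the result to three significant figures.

V = 4Q/(πD²) = 2.012 m/s; V²/2g = 0.2063 m
Re = 4.37×10^5, ε/D = 9.76×10^-4 → f = 0.02016 (Haaland)
Major: h_f = f(L/D)·V²/2g = 0.02016·2436·0.2063 = 10.13 m
Minor: ΣK = 9.56; h_m = ΣK·V²/2g = 1.972 m
Total H_L = 10.13 + 1.972 = 12.11 m

H_L ≈ 12.1 m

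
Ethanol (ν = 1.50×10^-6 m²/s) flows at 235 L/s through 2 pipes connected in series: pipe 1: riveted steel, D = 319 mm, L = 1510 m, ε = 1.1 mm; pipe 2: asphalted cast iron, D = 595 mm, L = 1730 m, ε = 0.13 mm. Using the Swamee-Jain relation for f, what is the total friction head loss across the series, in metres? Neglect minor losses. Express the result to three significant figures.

H ≈ 59.1 m

Pipe 1: V = 2.940 m/s, Re = 6.25×10^5, ε/D = 0.00345, f = 0.02751, h_1 = f(L/D)V²/2g = 57.38 m
Pipe 2: V = 0.8452 m/s, Re = 3.35×10^5, ε/D = 2.18×10^-4, f = 0.01627, h_2 = f(L/D)V²/2g = 1.722 m
Series → Q common, losses add: H = Σh = 59.10 m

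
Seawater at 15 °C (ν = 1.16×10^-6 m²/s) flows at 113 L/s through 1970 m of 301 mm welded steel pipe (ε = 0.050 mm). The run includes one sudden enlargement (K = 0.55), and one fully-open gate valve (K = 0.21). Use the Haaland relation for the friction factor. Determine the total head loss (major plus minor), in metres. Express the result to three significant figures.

H_L ≈ 12.9 m

V = 4Q/(πD²) = 1.588 m/s; V²/2g = 0.1285 m
Re = 4.12×10^5, ε/D = 1.66×10^-4 → f = 0.01525 (Haaland)
Major: h_f = f(L/D)·V²/2g = 0.01525·6545·0.1285 = 12.83 m
Minor: ΣK = 0.760; h_m = ΣK·V²/2g = 0.09768 m
Total H_L = 12.83 + 0.09768 = 12.92 m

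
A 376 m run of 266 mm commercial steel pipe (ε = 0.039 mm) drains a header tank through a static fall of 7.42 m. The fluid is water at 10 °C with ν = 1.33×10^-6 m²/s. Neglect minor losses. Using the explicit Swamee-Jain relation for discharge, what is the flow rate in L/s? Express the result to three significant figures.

Q ≈ 146 L/s

Swamee-Jain (Type II): Q = -0.965·√(gD⁵h_f/L)·ln[ε/(3.7D) + √(3.17ν²L/(gD³h_f))]
√(gD⁵h_f/L) = √(9.81·0.266⁵·7.42/376) = 0.01606
ε/(3.7D) = 3.96×10^-5; √(3.17ν²L/(gD³h_f)) = 3.92×10^-5
Q = -0.965·0.01606·ln(7.886×10^-5) = 0.1464 m³/s
Check: V = 2.63 m/s, Re = 5.27×10^5, f = 0.01491, h_f = 7.45 m ≈ 7.42 m ✓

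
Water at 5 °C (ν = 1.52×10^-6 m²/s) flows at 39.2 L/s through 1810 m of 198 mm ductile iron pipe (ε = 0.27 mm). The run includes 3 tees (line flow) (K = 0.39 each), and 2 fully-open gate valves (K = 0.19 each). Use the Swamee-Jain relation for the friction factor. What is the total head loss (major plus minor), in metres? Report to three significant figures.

H_L ≈ 17.3 m

V = 4Q/(πD²) = 1.273 m/s; V²/2g = 0.08261 m
Re = 1.66×10^5, ε/D = 0.00136 → f = 0.02274 (Swamee-Jain)
Major: h_f = f(L/D)·V²/2g = 0.02274·9141·0.08261 = 17.18 m
Minor: ΣK = 1.55; h_m = ΣK·V²/2g = 0.1280 m
Total H_L = 17.18 + 0.1280 = 17.30 m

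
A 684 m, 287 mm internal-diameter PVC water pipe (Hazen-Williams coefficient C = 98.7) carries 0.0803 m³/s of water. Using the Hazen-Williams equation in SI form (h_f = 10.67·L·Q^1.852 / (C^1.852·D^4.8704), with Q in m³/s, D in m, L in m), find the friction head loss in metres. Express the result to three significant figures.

h_f ≈ 6.05 m

h_f = 10.67·684·0.0803^1.852 / (98.7^1.852·0.287^4.8704) = 6.048 m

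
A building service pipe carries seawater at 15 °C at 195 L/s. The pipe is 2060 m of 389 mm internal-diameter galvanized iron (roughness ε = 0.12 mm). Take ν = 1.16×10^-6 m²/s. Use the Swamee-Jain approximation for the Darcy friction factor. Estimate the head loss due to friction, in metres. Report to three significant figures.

V = 4Q/(πD²) = 4·0.195/(π·0.389²) = 1.641 m/s
Re = VD/ν = 1.641·0.389/1.16×10^-6 = 5.50×10^5 → turbulent
ε/D = 0.12/389 = 3.08×10^-4
Swamee-Jain: f = 0.01634
h_f = f(L/D)V²/(2g) = 0.01634·(2060/0.389)·1.641²/(2·9.81) = 11.87 m

h_f ≈ 11.9 m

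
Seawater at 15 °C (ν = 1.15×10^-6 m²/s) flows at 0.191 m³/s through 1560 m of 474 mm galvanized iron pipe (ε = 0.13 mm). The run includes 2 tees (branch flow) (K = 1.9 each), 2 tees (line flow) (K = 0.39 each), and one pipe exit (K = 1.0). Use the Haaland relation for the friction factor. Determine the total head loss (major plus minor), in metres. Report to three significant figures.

V = 4Q/(πD²) = 1.082 m/s; V²/2g = 0.05971 m
Re = 4.46×10^5, ε/D = 2.74×10^-4 → f = 0.01607 (Haaland)
Major: h_f = f(L/D)·V²/2g = 0.01607·3291·0.05971 = 3.159 m
Minor: ΣK = 5.58; h_m = ΣK·V²/2g = 0.3332 m
Total H_L = 3.159 + 0.3332 = 3.492 m

H_L ≈ 3.49 m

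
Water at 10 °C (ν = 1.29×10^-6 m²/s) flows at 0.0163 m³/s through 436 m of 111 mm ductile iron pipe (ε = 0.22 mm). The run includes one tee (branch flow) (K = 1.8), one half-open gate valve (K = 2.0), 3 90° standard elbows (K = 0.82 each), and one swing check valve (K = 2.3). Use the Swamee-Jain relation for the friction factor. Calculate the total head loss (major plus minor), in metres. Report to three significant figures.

V = 4Q/(πD²) = 1.684 m/s; V²/2g = 0.1446 m
Re = 1.45×10^5, ε/D = 0.00198 → f = 0.02477 (Swamee-Jain)
Major: h_f = f(L/D)·V²/2g = 0.02477·3928·0.1446 = 14.07 m
Minor: ΣK = 8.56; h_m = ΣK·V²/2g = 1.238 m
Total H_L = 14.07 + 1.238 = 15.31 m

H_L ≈ 15.3 m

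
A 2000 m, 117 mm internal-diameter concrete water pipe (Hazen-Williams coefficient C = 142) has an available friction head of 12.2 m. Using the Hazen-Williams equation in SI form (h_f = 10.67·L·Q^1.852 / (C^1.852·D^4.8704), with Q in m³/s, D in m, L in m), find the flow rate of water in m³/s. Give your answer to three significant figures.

Rearranging: Q = [h_f·C^1.852·D^4.8704 / (10.67·L)]^(1/1.852)
Q = [12.2·142^1.852·0.117^4.8704 / (10.67·2000)]^0.540 = 0.008929 m³/s

Q ≈ 0.00893 m³/s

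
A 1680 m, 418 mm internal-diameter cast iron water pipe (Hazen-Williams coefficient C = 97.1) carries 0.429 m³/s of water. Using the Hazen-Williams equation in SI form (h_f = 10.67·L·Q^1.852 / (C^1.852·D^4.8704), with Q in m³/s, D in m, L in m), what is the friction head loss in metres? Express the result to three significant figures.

h_f = 10.67·1680·0.429^1.852 / (97.1^1.852·0.418^4.8704) = 54.64 m

h_f ≈ 54.6 m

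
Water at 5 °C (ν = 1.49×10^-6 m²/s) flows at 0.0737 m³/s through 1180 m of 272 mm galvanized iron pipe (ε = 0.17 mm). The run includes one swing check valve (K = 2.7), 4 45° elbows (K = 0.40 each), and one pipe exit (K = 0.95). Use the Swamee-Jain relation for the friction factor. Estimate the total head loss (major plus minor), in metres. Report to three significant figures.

V = 4Q/(πD²) = 1.268 m/s; V²/2g = 0.08199 m
Re = 2.32×10^5, ε/D = 6.25×10^-4 → f = 0.01935 (Swamee-Jain)
Major: h_f = f(L/D)·V²/2g = 0.01935·4338·0.08199 = 6.881 m
Minor: ΣK = 5.25; h_m = ΣK·V²/2g = 0.4305 m
Total H_L = 6.881 + 0.4305 = 7.312 m

H_L ≈ 7.31 m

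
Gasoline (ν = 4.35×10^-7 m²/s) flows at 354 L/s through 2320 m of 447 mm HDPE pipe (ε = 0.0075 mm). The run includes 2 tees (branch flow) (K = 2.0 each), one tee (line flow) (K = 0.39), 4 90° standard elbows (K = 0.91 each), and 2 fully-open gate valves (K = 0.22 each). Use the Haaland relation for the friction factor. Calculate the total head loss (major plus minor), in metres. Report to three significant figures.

V = 4Q/(πD²) = 2.256 m/s; V²/2g = 0.2594 m
Re = 2.32×10^6, ε/D = 1.68×10^-5 → f = 0.01065 (Haaland)
Major: h_f = f(L/D)·V²/2g = 0.01065·5190·0.2594 = 14.34 m
Minor: ΣK = 8.47; h_m = ΣK·V²/2g = 2.197 m
Total H_L = 14.34 + 2.197 = 16.54 m

H_L ≈ 16.5 m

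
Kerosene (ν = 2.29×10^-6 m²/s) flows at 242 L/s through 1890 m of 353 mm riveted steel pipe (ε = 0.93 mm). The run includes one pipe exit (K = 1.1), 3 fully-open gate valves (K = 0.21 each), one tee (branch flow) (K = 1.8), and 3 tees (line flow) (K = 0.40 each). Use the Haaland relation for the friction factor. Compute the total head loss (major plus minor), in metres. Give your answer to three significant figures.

H_L ≈ 44.2 m

V = 4Q/(πD²) = 2.473 m/s; V²/2g = 0.3116 m
Re = 3.81×10^5, ε/D = 0.00263 → f = 0.02563 (Haaland)
Major: h_f = f(L/D)·V²/2g = 0.02563·5354·0.3116 = 42.77 m
Minor: ΣK = 4.73; h_m = ΣK·V²/2g = 1.474 m
Total H_L = 42.77 + 1.474 = 44.25 m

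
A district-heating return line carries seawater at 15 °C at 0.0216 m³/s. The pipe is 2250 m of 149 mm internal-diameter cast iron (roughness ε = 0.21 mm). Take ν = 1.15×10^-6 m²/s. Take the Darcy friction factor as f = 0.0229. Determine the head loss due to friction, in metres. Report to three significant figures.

h_f ≈ 27.0 m

V = 4Q/(πD²) = 4·0.0216/(π·0.149²) = 1.239 m/s
h_f = f(L/D)V²/(2g) = 0.02290·(2250/0.149)·1.239²/(2·9.81) = 27.05 m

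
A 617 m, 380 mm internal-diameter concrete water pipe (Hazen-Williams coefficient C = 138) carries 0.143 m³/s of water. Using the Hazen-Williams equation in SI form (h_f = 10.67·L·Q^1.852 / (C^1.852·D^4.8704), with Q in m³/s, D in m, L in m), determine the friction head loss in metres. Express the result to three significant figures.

h_f ≈ 2.18 m

h_f = 10.67·617·0.143^1.852 / (138^1.852·0.380^4.8704) = 2.176 m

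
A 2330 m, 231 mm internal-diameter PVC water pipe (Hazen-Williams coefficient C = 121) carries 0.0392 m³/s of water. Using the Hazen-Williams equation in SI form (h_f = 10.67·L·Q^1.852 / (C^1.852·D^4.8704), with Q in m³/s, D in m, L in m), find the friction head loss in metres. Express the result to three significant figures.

h_f ≈ 10.8 m

h_f = 10.67·2330·0.0392^1.852 / (121^1.852·0.231^4.8704) = 10.78 m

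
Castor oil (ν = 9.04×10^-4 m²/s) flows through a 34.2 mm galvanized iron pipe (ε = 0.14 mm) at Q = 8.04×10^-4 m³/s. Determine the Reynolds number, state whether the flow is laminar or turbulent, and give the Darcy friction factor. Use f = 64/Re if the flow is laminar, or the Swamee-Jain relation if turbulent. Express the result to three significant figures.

V = 4Q/(πD²) = 0.8752 m/s
Re = VD/ν = 0.8752·0.0342/9.04×10^-4 = 33.1
Re < 2300 → laminar → f = 64/Re = 1.933

Re ≈ 33.1; laminar; f = 64/Re ≈ 1.93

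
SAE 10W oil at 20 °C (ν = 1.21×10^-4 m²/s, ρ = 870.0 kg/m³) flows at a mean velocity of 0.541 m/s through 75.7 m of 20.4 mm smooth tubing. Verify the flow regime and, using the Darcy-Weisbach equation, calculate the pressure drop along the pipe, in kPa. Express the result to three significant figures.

Δp ≈ 332 kPa

Re = VD/ν = 0.541·0.02040/1.21×10^-4 = 91.2 → laminar (Re < 2300)
f = 64/Re = 0.7017
h_f = f(L/D)V²/(2g) = 0.7017·(75.7/0.02040)·0.541²/(2·9.81) = 38.84 m
Δp = ρg·h_f = 870.0·9.81·38.84 = 331.5 kPa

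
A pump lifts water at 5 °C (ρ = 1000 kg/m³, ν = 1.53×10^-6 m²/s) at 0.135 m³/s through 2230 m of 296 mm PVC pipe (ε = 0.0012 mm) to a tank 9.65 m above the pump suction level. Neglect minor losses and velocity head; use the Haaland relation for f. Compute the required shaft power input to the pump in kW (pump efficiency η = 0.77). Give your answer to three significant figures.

V = 4Q/(πD²) = 1.962 m/s; Re = 3.80×10^5; ε/D = 4.05×10^-6; f = 0.01377
h_f = f(L/D)V²/2g = 20.35 m
Total head H = z + h_f = 9.65 + 20.35 = 30.00 m
P_hyd = ρgQH = 1000·9.81·0.135·30.00 = 39.73 kW
P_shaft = P_hyd/η = 39.73/0.77 = 51.59 kW

P_shaft ≈ 51.6 kW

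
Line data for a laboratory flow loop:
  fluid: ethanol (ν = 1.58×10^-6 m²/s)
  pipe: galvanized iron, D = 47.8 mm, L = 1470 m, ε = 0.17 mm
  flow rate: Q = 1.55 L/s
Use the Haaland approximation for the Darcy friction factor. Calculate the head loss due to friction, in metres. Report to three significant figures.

h_f ≈ 36.4 m

V = 4Q/(πD²) = 4·0.00155/(π·0.0478²) = 0.8637 m/s
Re = VD/ν = 0.8637·0.0478/1.58×10^-6 = 2.61×10^4 → turbulent
ε/D = 0.17/47.8 = 0.00356
Haaland: f = 0.03115
h_f = f(L/D)V²/(2g) = 0.03115·(1470/0.0478)·0.8637²/(2·9.81) = 36.43 m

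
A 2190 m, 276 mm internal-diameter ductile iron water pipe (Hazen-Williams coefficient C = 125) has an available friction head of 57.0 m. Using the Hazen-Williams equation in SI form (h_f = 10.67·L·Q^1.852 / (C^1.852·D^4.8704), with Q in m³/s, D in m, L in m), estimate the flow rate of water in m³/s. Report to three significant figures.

Q ≈ 0.164 m³/s

Rearranging: Q = [h_f·C^1.852·D^4.8704 / (10.67·L)]^(1/1.852)
Q = [57.0·125^1.852·0.276^4.8704 / (10.67·2190)]^0.540 = 0.1644 m³/s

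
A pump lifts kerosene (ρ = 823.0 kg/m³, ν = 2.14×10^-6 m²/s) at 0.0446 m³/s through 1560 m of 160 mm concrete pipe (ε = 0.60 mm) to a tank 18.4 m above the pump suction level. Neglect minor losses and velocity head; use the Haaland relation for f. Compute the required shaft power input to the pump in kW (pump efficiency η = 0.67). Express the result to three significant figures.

V = 4Q/(πD²) = 2.218 m/s; Re = 1.66×10^5; ε/D = 0.00375; f = 0.02857
h_f = f(L/D)V²/2g = 69.85 m
Total head H = z + h_f = 18.4 + 69.85 = 88.25 m
P_hyd = ρgQH = 823.0·9.81·0.0446·88.25 = 31.78 kW
P_shaft = P_hyd/η = 31.78/0.67 = 47.43 kW

P_shaft ≈ 47.4 kW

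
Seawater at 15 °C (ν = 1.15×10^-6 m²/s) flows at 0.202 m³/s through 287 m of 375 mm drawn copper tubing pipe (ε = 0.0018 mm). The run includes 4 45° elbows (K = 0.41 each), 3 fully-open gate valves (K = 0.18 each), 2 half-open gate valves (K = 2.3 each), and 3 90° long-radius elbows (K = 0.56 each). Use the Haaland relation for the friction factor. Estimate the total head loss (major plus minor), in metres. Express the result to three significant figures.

H_L ≈ 3.10 m

V = 4Q/(πD²) = 1.829 m/s; V²/2g = 0.1705 m
Re = 5.96×10^5, ε/D = 4.80×10^-6 → f = 0.01272 (Haaland)
Major: h_f = f(L/D)·V²/2g = 0.01272·765.3·0.1705 = 1.660 m
Minor: ΣK = 8.46; h_m = ΣK·V²/2g = 1.442 m
Total H_L = 1.660 + 1.442 = 3.102 m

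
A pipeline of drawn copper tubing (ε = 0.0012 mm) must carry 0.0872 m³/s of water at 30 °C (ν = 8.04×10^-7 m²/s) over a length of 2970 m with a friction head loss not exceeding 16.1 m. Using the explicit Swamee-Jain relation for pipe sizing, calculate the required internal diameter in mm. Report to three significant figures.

D ≈ 277 mm

Swamee-Jain (Type III): D = 0.66·[ε^1.25·(LQ²/(gh_f))^4.75 + ν·Q^9.4·(L/(gh_f))^5.2]^0.04
LQ²/(gh_f) = 0.1430; L/(gh_f) = 18.80
Term 1 = ε^1.25·(…)^4.75 = 3.86×10^-12; Term 2 = ν·Q^9.4·(…)^5.2 = 3.73×10^-10
D = 0.66·(3.86×10^-12 + 3.73×10^-10)^0.04 = 0.2771 m = 277 mm
Check: V = 1.45 m/s, Re = 4.98×10^5, f = 0.01317, h_f = 15.0 m ≈ 16.1 m ✓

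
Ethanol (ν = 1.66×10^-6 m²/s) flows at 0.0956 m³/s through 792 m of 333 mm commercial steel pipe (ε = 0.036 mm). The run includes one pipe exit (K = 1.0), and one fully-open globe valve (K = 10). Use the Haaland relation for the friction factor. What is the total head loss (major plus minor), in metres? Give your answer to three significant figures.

H_L ≈ 3.01 m

V = 4Q/(πD²) = 1.098 m/s; V²/2g = 0.06141 m
Re = 2.20×10^5, ε/D = 1.08×10^-4 → f = 0.01600 (Haaland)
Major: h_f = f(L/D)·V²/2g = 0.01600·2378·0.06141 = 2.338 m
Minor: ΣK = 11.0; h_m = ΣK·V²/2g = 0.6755 m
Total H_L = 2.338 + 0.6755 = 3.013 m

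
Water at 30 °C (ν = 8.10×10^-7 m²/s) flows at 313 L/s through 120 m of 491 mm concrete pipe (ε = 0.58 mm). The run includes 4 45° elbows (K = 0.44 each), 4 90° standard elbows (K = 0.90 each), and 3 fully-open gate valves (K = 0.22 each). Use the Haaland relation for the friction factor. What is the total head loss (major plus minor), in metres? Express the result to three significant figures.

H_L ≈ 1.54 m

V = 4Q/(πD²) = 1.653 m/s; V²/2g = 0.1393 m
Re = 1.00×10^6, ε/D = 0.00118 → f = 0.02073 (Haaland)
Major: h_f = f(L/D)·V²/2g = 0.02073·244.4·0.1393 = 0.7058 m
Minor: ΣK = 6.02; h_m = ΣK·V²/2g = 0.8385 m
Total H_L = 0.7058 + 0.8385 = 1.544 m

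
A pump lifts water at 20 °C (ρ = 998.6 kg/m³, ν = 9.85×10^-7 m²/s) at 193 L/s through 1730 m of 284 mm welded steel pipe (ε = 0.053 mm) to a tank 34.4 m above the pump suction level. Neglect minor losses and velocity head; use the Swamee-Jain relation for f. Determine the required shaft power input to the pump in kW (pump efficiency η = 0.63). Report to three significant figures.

V = 4Q/(πD²) = 3.047 m/s; Re = 8.78×10^5; ε/D = 1.87×10^-4; f = 0.01474
h_f = f(L/D)V²/2g = 42.48 m
Total head H = z + h_f = 34.4 + 42.48 = 76.88 m
P_hyd = ρgQH = 998.6·9.81·0.193·76.88 = 145.3 kW
P_shaft = P_hyd/η = 145.3/0.63 = 230.7 kW

P_shaft ≈ 231 kW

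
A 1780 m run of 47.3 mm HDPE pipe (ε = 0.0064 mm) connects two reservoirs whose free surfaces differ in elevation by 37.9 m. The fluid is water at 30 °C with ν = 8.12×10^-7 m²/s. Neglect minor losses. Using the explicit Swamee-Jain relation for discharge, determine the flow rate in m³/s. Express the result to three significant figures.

Q ≈ 0.00171 m³/s

Swamee-Jain (Type II): Q = -0.965·√(gD⁵h_f/L)·ln[ε/(3.7D) + √(3.17ν²L/(gD³h_f))]
√(gD⁵h_f/L) = √(9.81·0.0473⁵·37.9/1780) = 2.224×10^-4
ε/(3.7D) = 3.66×10^-5; √(3.17ν²L/(gD³h_f)) = 3.08×10^-4
Q = -0.965·2.224×10^-4·ln(3.441×10^-4) = 0.001711 m³/s
Check: V = 0.974 m/s, Re = 5.67×10^4, f = 0.02076, h_f = 37.8 m ≈ 37.9 m ✓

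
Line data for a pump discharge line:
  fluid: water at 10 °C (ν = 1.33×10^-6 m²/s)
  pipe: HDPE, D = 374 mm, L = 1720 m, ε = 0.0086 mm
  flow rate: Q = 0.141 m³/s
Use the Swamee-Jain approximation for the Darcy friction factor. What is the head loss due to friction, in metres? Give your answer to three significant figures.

V = 4Q/(πD²) = 4·0.141/(π·0.374²) = 1.283 m/s
Re = VD/ν = 1.283·0.374/1.33×10^-6 = 3.61×10^5 → turbulent
ε/D = 0.0086/374 = 2.30×10^-5
Swamee-Jain: f = 0.01419
h_f = f(L/D)V²/(2g) = 0.01419·(1720/0.374)·1.283²/(2·9.81) = 5.478 m

h_f ≈ 5.48 m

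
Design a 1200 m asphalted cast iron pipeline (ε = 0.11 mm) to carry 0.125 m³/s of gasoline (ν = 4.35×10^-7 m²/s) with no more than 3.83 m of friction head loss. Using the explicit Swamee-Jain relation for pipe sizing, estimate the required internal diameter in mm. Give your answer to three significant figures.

D ≈ 370 mm

Swamee-Jain (Type III): D = 0.66·[ε^1.25·(LQ²/(gh_f))^4.75 + ν·Q^9.4·(L/(gh_f))^5.2]^0.04
LQ²/(gh_f) = 0.4990; L/(gh_f) = 31.94
Term 1 = ε^1.25·(…)^4.75 = 4.15×10^-7; Term 2 = ν·Q^9.4·(…)^5.2 = 9.37×10^-8
D = 0.66·(4.15×10^-7 + 9.37×10^-8)^0.04 = 0.3697 m = 370 mm
Check: V = 1.16 m/s, Re = 9.90×10^5, f = 0.01574, h_f = 3.53 m ≈ 3.83 m ✓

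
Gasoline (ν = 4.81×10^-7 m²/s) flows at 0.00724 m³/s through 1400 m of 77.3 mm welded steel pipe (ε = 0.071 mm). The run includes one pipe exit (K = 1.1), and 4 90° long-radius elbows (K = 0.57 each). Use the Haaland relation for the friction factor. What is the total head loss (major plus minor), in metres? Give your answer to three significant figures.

H_L ≈ 45.1 m

V = 4Q/(πD²) = 1.543 m/s; V²/2g = 0.1213 m
Re = 2.48×10^5, ε/D = 9.18×10^-4 → f = 0.02035 (Haaland)
Major: h_f = f(L/D)·V²/2g = 0.02035·18111·0.1213 = 44.70 m
Minor: ΣK = 3.38; h_m = ΣK·V²/2g = 0.4100 m
Total H_L = 44.70 + 0.4100 = 45.11 m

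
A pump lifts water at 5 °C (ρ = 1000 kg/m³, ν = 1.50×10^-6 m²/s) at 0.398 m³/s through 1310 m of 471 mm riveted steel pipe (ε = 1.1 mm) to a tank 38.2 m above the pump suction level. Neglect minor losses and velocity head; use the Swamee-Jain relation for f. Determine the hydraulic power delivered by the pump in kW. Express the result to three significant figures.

V = 4Q/(πD²) = 2.284 m/s; Re = 7.17×10^5; ε/D = 0.00234; f = 0.02474
h_f = f(L/D)V²/2g = 18.30 m
Total head H = z + h_f = 38.2 + 18.30 = 56.50 m
P_hyd = ρgQH = 1000·9.81·0.398·56.50 = 220.6 kW

P_hyd ≈ 221 kW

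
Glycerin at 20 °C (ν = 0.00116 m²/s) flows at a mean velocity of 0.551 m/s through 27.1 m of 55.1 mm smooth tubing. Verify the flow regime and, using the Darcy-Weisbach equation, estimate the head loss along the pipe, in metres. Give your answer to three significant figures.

h_f ≈ 18.6 m

Re = VD/ν = 0.551·0.05510/0.00116 = 26.2 → laminar (Re < 2300)
f = 64/Re = 2.445
h_f = f(L/D)V²/(2g) = 2.445·(27.1/0.05510)·0.551²/(2·9.81) = 18.61 m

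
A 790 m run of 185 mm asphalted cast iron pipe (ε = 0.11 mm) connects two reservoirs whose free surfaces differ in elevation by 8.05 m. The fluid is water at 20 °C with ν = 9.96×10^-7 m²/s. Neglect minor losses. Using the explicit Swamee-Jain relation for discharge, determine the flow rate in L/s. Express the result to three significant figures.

Q ≈ 37.6 L/s

Swamee-Jain (Type II): Q = -0.965·√(gD⁵h_f/L)·ln[ε/(3.7D) + √(3.17ν²L/(gD³h_f))]
√(gD⁵h_f/L) = √(9.81·0.185⁵·8.05/790) = 0.004654
ε/(3.7D) = 1.61×10^-4; √(3.17ν²L/(gD³h_f)) = 7.05×10^-5
Q = -0.965·0.004654·ln(2.312×10^-4) = 0.03760 m³/s
Check: V = 1.40 m/s, Re = 2.60×10^5, f = 0.01903, h_f = 8.11 m ≈ 8.05 m ✓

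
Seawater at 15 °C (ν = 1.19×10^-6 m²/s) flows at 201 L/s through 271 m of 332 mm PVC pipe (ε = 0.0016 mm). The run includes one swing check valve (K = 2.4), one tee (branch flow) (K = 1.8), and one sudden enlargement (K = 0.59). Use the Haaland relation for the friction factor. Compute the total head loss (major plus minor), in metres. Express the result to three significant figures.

H_L ≈ 4.13 m

V = 4Q/(πD²) = 2.322 m/s; V²/2g = 0.2748 m
Re = 6.48×10^5, ε/D = 4.82×10^-6 → f = 0.01254 (Haaland)
Major: h_f = f(L/D)·V²/2g = 0.01254·816.3·0.2748 = 2.813 m
Minor: ΣK = 4.79; h_m = ΣK·V²/2g = 1.316 m
Total H_L = 2.813 + 1.316 = 4.129 m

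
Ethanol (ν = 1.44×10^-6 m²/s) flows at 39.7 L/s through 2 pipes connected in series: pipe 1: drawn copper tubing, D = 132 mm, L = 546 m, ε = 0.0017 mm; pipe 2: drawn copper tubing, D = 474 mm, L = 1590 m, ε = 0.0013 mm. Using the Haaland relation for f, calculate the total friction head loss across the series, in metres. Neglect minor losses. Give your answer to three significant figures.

H ≈ 26.4 m

Pipe 1: V = 2.901 m/s, Re = 2.66×10^5, ε/D = 1.29×10^-5, f = 0.01477, h_1 = f(L/D)V²/2g = 26.20 m
Pipe 2: V = 0.2250 m/s, Re = 7.41×10^4, ε/D = 2.74×10^-6, f = 0.01900, h_2 = f(L/D)V²/2g = 0.1645 m
Series → Q common, losses add: H = Σh = 26.37 m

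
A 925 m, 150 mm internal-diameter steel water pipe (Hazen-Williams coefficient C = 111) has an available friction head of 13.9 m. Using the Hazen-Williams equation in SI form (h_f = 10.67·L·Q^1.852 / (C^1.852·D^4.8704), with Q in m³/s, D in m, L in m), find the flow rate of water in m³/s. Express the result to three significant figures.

Rearranging: Q = [h_f·C^1.852·D^4.8704 / (10.67·L)]^(1/1.852)
Q = [13.9·111^1.852·0.150^4.8704 / (10.67·925)]^0.540 = 0.02183 m³/s

Q ≈ 0.0218 m³/s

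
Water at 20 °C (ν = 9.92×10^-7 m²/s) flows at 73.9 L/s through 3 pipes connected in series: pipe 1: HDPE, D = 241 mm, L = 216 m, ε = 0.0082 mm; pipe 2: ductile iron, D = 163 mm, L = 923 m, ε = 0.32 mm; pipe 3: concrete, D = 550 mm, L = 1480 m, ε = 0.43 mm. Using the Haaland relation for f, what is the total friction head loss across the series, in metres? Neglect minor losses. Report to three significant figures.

H ≈ 87.5 m

Pipe 1: V = 1.620 m/s, Re = 3.94×10^5, ε/D = 3.40×10^-5, f = 0.01399, h_1 = f(L/D)V²/2g = 1.677 m
Pipe 2: V = 3.541 m/s, Re = 5.82×10^5, ε/D = 0.00196, f = 0.02363, h_2 = f(L/D)V²/2g = 85.55 m
Pipe 3: V = 0.3110 m/s, Re = 1.72×10^5, ε/D = 7.82×10^-4, f = 0.02020, h_3 = f(L/D)V²/2g = 0.2680 m
Series → Q common, losses add: H = Σh = 87.49 m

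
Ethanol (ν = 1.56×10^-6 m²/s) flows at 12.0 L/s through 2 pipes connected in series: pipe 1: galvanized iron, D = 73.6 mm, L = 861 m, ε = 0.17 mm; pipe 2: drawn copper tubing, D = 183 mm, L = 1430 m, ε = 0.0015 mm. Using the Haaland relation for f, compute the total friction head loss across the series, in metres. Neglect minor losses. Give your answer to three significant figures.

H ≈ 122 m

Pipe 1: V = 2.821 m/s, Re = 1.33×10^5, ε/D = 0.00231, f = 0.02545, h_1 = f(L/D)V²/2g = 120.7 m
Pipe 2: V = 0.4562 m/s, Re = 5.35×10^4, ε/D = 8.20×10^-6, f = 0.02042, h_2 = f(L/D)V²/2g = 1.693 m
Series → Q common, losses add: H = Σh = 122.4 m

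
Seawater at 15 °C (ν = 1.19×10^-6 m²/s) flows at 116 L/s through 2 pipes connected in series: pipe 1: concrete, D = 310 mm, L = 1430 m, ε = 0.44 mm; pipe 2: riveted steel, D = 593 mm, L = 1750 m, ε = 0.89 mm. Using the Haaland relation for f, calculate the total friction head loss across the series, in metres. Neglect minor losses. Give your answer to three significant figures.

Pipe 1: V = 1.537 m/s, Re = 4.00×10^5, ε/D = 0.00142, f = 0.02197, h_1 = f(L/D)V²/2g = 12.20 m
Pipe 2: V = 0.4200 m/s, Re = 2.09×10^5, ε/D = 0.00150, f = 0.02268, h_2 = f(L/D)V²/2g = 0.6019 m
Series → Q common, losses add: H = Σh = 12.80 m

H ≈ 12.8 m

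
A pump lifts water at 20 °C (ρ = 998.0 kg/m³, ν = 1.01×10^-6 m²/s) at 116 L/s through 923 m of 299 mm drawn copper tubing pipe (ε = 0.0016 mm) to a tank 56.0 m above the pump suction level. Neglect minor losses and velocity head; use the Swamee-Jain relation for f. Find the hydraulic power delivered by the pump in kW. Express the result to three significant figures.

P_hyd ≈ 70.0 kW

V = 4Q/(πD²) = 1.652 m/s; Re = 4.89×10^5; ε/D = 5.35×10^-6; f = 0.01323
h_f = f(L/D)V²/2g = 5.680 m
Total head H = z + h_f = 56.0 + 5.680 = 61.68 m
P_hyd = ρgQH = 998.0·9.81·0.116·61.68 = 70.05 kW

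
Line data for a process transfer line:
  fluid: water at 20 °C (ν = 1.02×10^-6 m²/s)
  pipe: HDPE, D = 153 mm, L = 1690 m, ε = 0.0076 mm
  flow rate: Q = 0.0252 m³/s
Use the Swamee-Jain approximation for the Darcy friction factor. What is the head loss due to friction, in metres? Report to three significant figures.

V = 4Q/(πD²) = 4·0.0252/(π·0.153²) = 1.371 m/s
Re = VD/ν = 1.371·0.153/1.02×10^-6 = 2.06×10^5 → turbulent
ε/D = 0.0076/153 = 4.97×10^-5
Swamee-Jain: f = 0.01590
h_f = f(L/D)V²/(2g) = 0.01590·(1690/0.153)·1.371²/(2·9.81) = 16.82 m

h_f ≈ 16.8 m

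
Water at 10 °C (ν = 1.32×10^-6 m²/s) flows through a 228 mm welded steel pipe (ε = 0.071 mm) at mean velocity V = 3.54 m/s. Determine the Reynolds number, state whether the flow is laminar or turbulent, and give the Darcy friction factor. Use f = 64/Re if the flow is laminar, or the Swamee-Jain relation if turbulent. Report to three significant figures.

Re = VD/ν = 3.540·0.228/1.32×10^-6 = 6.11×10^5
Re > 4000 → turbulent; ε/D = 3.11×10^-4
Swamee-Jain: f = 0.01625

Re ≈ 6.11×10^5; turbulent; f ≈ 0.0163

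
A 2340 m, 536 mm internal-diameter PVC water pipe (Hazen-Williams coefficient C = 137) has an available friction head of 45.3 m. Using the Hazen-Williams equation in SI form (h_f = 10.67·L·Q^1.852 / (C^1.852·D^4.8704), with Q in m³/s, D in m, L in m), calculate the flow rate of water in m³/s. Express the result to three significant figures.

Q ≈ 0.880 m³/s

Rearranging: Q = [h_f·C^1.852·D^4.8704 / (10.67·L)]^(1/1.852)
Q = [45.3·137^1.852·0.536^4.8704 / (10.67·2340)]^0.540 = 0.8796 m³/s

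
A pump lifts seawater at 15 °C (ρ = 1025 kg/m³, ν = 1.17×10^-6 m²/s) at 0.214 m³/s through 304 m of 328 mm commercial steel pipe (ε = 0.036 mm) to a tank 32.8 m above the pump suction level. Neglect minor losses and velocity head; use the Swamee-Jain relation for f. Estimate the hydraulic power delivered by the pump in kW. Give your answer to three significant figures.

P_hyd ≈ 79.7 kW

V = 4Q/(πD²) = 2.533 m/s; Re = 7.10×10^5; ε/D = 1.10×10^-4; f = 0.01406
h_f = f(L/D)V²/2g = 4.261 m
Total head H = z + h_f = 32.8 + 4.261 = 37.06 m
P_hyd = ρgQH = 1025·9.81·0.214·37.06 = 79.75 kW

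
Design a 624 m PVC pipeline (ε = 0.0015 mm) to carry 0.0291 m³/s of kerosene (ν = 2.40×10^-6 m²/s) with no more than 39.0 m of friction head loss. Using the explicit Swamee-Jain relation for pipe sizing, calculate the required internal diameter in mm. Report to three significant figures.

D ≈ 115 mm

Swamee-Jain (Type III): D = 0.66·[ε^1.25·(LQ²/(gh_f))^4.75 + ν·Q^9.4·(L/(gh_f))^5.2]^0.04
LQ²/(gh_f) = 0.001381; L/(gh_f) = 1.631
Term 1 = ε^1.25·(…)^4.75 = 1.37×10^-21; Term 2 = ν·Q^9.4·(…)^5.2 = 1.11×10^-19
D = 0.66·(1.37×10^-21 + 1.11×10^-19)^0.04 = 0.1152 m = 115 mm
Check: V = 2.79 m/s, Re = 1.34×10^5, f = 0.01691, h_f = 36.3 m ≈ 39.0 m ✓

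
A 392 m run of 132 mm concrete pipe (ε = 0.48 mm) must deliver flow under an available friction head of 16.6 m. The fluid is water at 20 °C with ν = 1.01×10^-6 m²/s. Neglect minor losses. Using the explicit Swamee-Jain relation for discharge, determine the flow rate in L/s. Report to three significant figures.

Swamee-Jain (Type II): Q = -0.965·√(gD⁵h_f/L)·ln[ε/(3.7D) + √(3.17ν²L/(gD³h_f))]
√(gD⁵h_f/L) = √(9.81·0.132⁵·16.6/392) = 0.004080
ε/(3.7D) = 9.83×10^-4; √(3.17ν²L/(gD³h_f)) = 5.82×10^-5
Q = -0.965·0.004080·ln(0.001041) = 0.02704 m³/s
Check: V = 1.98 m/s, Re = 2.58×10^5, f = 0.02825, h_f = 16.7 m ≈ 16.6 m ✓

Q ≈ 27.0 L/s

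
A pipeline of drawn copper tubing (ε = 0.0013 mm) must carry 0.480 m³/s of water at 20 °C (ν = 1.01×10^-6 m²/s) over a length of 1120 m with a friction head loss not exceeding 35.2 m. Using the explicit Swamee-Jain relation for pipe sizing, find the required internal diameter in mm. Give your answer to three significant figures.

D ≈ 369 mm

Swamee-Jain (Type III): D = 0.66·[ε^1.25·(LQ²/(gh_f))^4.75 + ν·Q^9.4·(L/(gh_f))^5.2]^0.04
LQ²/(gh_f) = 0.7473; L/(gh_f) = 3.243
Term 1 = ε^1.25·(…)^4.75 = 1.10×10^-8; Term 2 = ν·Q^9.4·(…)^5.2 = 4.63×10^-7
D = 0.66·(1.10×10^-8 + 4.63×10^-7)^0.04 = 0.3686 m = 369 mm
Check: V = 4.50 m/s, Re = 1.64×10^6, f = 0.01082, h_f = 33.9 m ≈ 35.2 m ✓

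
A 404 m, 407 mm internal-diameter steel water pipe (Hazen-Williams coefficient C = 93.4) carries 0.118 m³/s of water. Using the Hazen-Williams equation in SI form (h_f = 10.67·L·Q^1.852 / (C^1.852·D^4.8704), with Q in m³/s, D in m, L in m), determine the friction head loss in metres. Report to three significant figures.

h_f = 10.67·404·0.118^1.852 / (93.4^1.852·0.407^4.8704) = 1.472 m

h_f ≈ 1.47 m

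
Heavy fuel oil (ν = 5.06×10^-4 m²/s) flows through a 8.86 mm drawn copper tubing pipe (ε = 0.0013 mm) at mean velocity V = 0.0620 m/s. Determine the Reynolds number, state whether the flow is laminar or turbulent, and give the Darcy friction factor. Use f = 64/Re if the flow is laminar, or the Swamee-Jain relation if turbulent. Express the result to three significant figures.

Re = VD/ν = 0.06200·0.00886/5.06×10^-4 = 1.09
Re < 2300 → laminar → f = 64/Re = 58.95

Re ≈ 1.09; laminar; f = 64/Re ≈ 59.0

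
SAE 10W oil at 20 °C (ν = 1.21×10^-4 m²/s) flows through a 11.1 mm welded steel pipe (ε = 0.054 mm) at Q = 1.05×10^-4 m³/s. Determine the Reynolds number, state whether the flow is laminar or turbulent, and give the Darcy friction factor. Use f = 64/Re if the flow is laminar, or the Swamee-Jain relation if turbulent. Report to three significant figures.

Re ≈ 99.5; laminar; f = 64/Re ≈ 0.643

V = 4Q/(πD²) = 1.085 m/s
Re = VD/ν = 1.085·0.0111/1.21×10^-4 = 99.5
Re < 2300 → laminar → f = 64/Re = 0.6430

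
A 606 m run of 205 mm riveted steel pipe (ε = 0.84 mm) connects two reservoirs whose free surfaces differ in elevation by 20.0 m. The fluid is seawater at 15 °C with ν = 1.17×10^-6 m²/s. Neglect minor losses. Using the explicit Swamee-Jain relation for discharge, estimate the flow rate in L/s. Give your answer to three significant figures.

Q ≈ 70.7 L/s

Swamee-Jain (Type II): Q = -0.965·√(gD⁵h_f/L)·ln[ε/(3.7D) + √(3.17ν²L/(gD³h_f))]
√(gD⁵h_f/L) = √(9.81·0.205⁵·20.0/606) = 0.01083
ε/(3.7D) = 0.00111; √(3.17ν²L/(gD³h_f)) = 3.94×10^-5
Q = -0.965·0.01083·ln(0.001147) = 0.07074 m³/s
Check: V = 2.14 m/s, Re = 3.76×10^5, f = 0.02903, h_f = 20.1 m ≈ 20.0 m ✓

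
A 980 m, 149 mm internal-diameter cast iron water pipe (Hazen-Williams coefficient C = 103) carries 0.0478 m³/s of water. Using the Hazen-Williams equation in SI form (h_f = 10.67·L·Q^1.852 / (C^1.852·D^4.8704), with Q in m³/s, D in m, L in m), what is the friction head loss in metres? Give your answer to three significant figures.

h_f ≈ 74.6 m

h_f = 10.67·980·0.0478^1.852 / (103^1.852·0.149^4.8704) = 74.62 m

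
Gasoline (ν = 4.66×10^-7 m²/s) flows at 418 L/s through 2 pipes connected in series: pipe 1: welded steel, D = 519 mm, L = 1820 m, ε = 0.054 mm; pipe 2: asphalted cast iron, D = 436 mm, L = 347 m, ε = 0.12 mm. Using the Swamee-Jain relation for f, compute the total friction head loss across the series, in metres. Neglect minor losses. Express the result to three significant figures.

H ≈ 13.8 m

Pipe 1: V = 1.976 m/s, Re = 2.20×10^6, ε/D = 1.04×10^-4, f = 0.01288, h_1 = f(L/D)V²/2g = 8.990 m
Pipe 2: V = 2.800 m/s, Re = 2.62×10^6, ε/D = 2.75×10^-4, f = 0.01505, h_2 = f(L/D)V²/2g = 4.785 m
Series → Q common, losses add: H = Σh = 13.78 m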